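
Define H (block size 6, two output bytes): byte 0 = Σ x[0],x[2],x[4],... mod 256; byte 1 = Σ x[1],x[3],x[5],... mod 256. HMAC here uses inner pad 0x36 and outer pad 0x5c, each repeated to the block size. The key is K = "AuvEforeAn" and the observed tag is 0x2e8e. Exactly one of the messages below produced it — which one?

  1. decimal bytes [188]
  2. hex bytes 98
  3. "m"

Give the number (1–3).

Key "AuvEforeAn" = 41 75 76 45 66 6f 72 65 41 6e is 10 bytes > B = 6, so hash it first: H(key) = d0 fc, then zero-pad to 6 bytes: K' = d0 fc 00 00 00 00.
K' ⊕ ipad = e6 ca 36 36 36 36; K' ⊕ opad = 8c a0 5c 5c 5c 5c.
m1: inner = H(e6 ca 36 36 36 36 bc) = 0e 36; tag = H(8c a0 5c 5c 5c 5c 0e 36) = 528e
m2: inner = H(e6 ca 36 36 36 36 98) = ea 36; tag = H(8c a0 5c 5c 5c 5c ea 36) = 2e8e ← matches
m3: inner = H(e6 ca 36 36 36 36 6d) = bf 36; tag = H(8c a0 5c 5c 5c 5c bf 36) = 038e

2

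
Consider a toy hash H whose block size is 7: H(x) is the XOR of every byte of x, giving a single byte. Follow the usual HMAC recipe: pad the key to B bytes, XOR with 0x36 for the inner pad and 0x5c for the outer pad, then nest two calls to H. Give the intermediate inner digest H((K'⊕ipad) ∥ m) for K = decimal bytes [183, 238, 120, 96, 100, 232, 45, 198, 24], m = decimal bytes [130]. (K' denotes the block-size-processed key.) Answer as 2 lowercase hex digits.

8a

Key decimal bytes [183, 238, 120, 96, 100, 232, 45, 198, 24] = b7 ee 78 60 64 e8 2d c6 18 is 9 bytes > B = 7, so hash it first: H(key) = 3e, then zero-pad to 7 bytes: K' = 3e 00 00 00 00 00 00.
K' ⊕ ipad = 08 36 36 36 36 36 36.
Inner input = 08 36 36 36 36 36 36 ∥ 82.
Inner hash: XOR 08⊕36⊕36⊕36⊕36⊕36⊕36⊕82 = 8a.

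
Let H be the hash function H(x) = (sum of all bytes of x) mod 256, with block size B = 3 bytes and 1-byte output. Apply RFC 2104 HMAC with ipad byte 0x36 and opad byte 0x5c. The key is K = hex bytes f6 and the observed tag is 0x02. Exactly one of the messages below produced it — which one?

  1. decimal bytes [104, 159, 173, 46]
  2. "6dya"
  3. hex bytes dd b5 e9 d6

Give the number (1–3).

Key hex bytes f6 is 1 byte ≤ B = 3; zero-pad to 3 bytes: K' = f6 00 00.
K' ⊕ ipad = c0 36 36; K' ⊕ opad = aa 5c 5c.
m1: inner = H(c0 36 36 68 9f ad 2e) = 0e; tag = H(aa 5c 5c 0e) = 70
m2: inner = H(c0 36 36 36 64 79 61) = a0; tag = H(aa 5c 5c a0) = 02 ← matches
m3: inner = H(c0 36 36 dd b5 e9 d6) = 7d; tag = H(aa 5c 5c 7d) = df

2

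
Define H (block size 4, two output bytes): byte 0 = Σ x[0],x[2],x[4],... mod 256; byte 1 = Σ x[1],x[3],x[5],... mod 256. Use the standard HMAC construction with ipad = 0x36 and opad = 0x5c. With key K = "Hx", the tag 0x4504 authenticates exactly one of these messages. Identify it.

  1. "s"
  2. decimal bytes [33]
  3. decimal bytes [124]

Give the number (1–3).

Key "Hx" = 48 78 is 2 bytes ≤ B = 4; zero-pad to 4 bytes: K' = 48 78 00 00.
K' ⊕ ipad = 7e 4e 36 36; K' ⊕ opad = 14 24 5c 5c.
m1: inner = H(7e 4e 36 36 73) = 27 84; tag = H(14 24 5c 5c 27 84) = 9704
m2: inner = H(7e 4e 36 36 21) = d5 84; tag = H(14 24 5c 5c d5 84) = 4504 ← matches
m3: inner = H(7e 4e 36 36 7c) = 30 84; tag = H(14 24 5c 5c 30 84) = a004

2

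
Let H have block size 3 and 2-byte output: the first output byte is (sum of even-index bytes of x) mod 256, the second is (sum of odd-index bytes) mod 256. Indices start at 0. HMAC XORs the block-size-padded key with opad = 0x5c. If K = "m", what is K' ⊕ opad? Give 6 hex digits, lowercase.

Key "m" = 6d is 1 byte ≤ B = 3; zero-pad to 3 bytes: K' = 6d 00 00.
XOR each byte with 0x5c: 6d⊕5c=31, 00⊕5c=5c, 00⊕5c=5c.

315c5c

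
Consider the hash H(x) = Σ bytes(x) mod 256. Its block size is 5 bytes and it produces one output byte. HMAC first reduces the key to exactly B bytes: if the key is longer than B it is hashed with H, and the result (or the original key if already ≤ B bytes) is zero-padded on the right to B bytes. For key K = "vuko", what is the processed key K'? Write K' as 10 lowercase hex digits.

Key "vuko" = 76 75 6b 6f is 4 bytes ≤ B = 5; zero-pad to 5 bytes: K' = 76 75 6b 6f 00.

76756b6f00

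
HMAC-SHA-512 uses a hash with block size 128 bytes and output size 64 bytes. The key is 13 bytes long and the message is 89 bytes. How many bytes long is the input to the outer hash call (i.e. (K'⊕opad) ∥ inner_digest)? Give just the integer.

Key is 13 ≤ 128 bytes, zero-padded: |K'| = 128.
Outer input = (K'⊕opad) ∥ H(inner) → 128 + 64 = 192 bytes.

192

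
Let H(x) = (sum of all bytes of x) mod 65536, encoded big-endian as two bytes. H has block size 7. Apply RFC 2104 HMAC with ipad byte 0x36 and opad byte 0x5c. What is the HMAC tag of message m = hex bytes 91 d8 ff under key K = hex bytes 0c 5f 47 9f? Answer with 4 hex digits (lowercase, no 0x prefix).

0310

Key hex bytes 0c 5f 47 9f is 4 bytes ≤ B = 7; zero-pad to 7 bytes: K' = 0c 5f 47 9f 00 00 00.
K' ⊕ ipad = 3a 69 71 a9 36 36 36.  K' ⊕ opad = 50 03 1b c3 5c 5c 5c.
Inner input = (K'⊕ipad) ∥ m = 3a 69 71 a9 36 36 36 ∥ 91 d8 ff.
Inner hash: sum = 58+105+113+169+54+54+54+145+216+255 = 1223 → 04 c7.
Outer input = (K'⊕opad) ∥ inner = 50 03 1b c3 5c 5c 5c ∥ 04 c7.
Outer hash (tag): sum = 80+3+27+195+92+92+92+4+199 = 784 → 03 10.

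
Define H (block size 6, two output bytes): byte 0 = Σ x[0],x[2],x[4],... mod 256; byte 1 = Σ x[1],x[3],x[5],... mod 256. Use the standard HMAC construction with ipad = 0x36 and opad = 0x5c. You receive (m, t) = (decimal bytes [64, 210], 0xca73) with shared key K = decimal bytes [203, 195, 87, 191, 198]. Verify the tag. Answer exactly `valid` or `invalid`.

Key decimal bytes [203, 195, 87, 191, 198] = cb c3 57 bf c6 is 5 bytes ≤ B = 6; zero-pad to 6 bytes: K' = cb c3 57 bf c6 00.
K' ⊕ ipad = fd f5 61 89 f0 36; K' ⊕ opad = 97 9f 0b e3 9a 5c.
Inner hash: even-index sum = 654 mod 256 = 142; odd-index sum = 646 mod 256 = 134 → 8e 86.
Outer hash (recomputed tag): even-index sum = 458 mod 256 = 202; odd-index sum = 612 mod 256 = 100 → ca 64.
Recomputed tag = ca64; claimed = ca73 → mismatch.

invalid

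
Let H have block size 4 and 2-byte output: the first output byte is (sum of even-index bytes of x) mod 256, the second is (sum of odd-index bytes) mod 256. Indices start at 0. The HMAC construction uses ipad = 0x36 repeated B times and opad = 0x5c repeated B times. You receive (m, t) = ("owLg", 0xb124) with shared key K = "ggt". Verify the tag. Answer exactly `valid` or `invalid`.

invalid

Key "ggt" = 67 67 74 is 3 bytes ≤ B = 4; zero-pad to 4 bytes: K' = 67 67 74 00.
K' ⊕ ipad = 51 51 42 36; K' ⊕ opad = 3b 3b 28 5c.
Inner hash: even-index sum = 334 mod 256 = 78; odd-index sum = 357 mod 256 = 101 → 4e 65.
Outer hash (recomputed tag): even-index sum = 177 mod 256 = 177; odd-index sum = 252 mod 256 = 252 → b1 fc.
Recomputed tag = b1fc; claimed = b124 → mismatch.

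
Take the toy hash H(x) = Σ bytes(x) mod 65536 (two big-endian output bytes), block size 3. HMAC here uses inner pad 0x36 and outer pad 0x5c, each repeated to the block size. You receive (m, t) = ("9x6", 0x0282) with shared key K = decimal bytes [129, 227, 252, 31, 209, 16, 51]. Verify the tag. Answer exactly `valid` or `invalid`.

valid

Key decimal bytes [129, 227, 252, 31, 209, 16, 51] = 81 e3 fc 1f d1 10 33 is 7 bytes > B = 3, so hash it first: H(key) = 03 93, then zero-pad to 3 bytes: K' = 03 93 00.
K' ⊕ ipad = 35 a5 36; K' ⊕ opad = 5f cf 5c.
Inner hash: sum = 53+165+54+57+120+54 = 503 → 01 f7.
Outer hash (recomputed tag): sum = 95+207+92+1+247 = 642 → 02 82.
Recomputed tag = 0282; claimed = 0282 → match.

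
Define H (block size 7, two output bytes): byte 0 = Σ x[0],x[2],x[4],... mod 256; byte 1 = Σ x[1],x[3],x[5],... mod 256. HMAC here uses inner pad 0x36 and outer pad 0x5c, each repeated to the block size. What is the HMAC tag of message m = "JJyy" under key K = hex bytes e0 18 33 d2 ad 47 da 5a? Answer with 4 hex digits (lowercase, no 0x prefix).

Key hex bytes e0 18 33 d2 ad 47 da 5a is 8 bytes > B = 7, so hash it first: H(key) = 9a 8b, then zero-pad to 7 bytes: K' = 9a 8b 00 00 00 00 00.
K' ⊕ ipad = ac bd 36 36 36 36 36.  K' ⊕ opad = c6 d7 5c 5c 5c 5c 5c.
Inner input = (K'⊕ipad) ∥ m = ac bd 36 36 36 36 36 ∥ 4a 4a 79 79.
Inner hash: even-index sum = 529 mod 256 = 17; odd-index sum = 492 mod 256 = 236 → 11 ec.
Outer input = (K'⊕opad) ∥ inner = c6 d7 5c 5c 5c 5c 5c ∥ 11 ec.
Outer hash (tag): even-index sum = 710 mod 256 = 198; odd-index sum = 416 mod 256 = 160 → c6 a0.

c6a0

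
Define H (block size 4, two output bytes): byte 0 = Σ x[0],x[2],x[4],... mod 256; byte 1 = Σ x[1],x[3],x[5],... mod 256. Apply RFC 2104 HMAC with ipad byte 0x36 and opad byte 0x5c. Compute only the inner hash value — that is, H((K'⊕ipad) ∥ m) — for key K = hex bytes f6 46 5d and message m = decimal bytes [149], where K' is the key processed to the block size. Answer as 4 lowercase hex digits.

c0a6

Key hex bytes f6 46 5d is 3 bytes ≤ B = 4; zero-pad to 4 bytes: K' = f6 46 5d 00.
K' ⊕ ipad = c0 70 6b 36.
Inner input = c0 70 6b 36 ∥ 95.
Inner hash: even-index sum = 448 mod 256 = 192; odd-index sum = 166 mod 256 = 166 → c0 a6.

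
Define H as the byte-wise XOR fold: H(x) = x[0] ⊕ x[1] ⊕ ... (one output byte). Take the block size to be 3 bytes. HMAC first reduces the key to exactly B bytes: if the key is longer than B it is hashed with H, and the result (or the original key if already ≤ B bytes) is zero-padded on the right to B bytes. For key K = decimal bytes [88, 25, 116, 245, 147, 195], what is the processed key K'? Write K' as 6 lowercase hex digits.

900000

|K| = 6 > B = 3, so first hash the key.
H(K): XOR 58⊕19⊕74⊕f5⊕93⊕c3 = 90.
Zero-pad H(K) = 90 to 3 bytes: K' = 90 00 00.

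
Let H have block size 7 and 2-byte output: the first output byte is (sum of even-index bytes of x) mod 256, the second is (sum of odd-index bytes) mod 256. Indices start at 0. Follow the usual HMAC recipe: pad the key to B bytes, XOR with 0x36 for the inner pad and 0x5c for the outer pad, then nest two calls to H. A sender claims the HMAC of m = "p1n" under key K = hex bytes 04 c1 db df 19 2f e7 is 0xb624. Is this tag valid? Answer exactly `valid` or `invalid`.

invalid

Key hex bytes 04 c1 db df 19 2f e7 is exactly B = 7 bytes: K' = 04 c1 db df 19 2f e7.
K' ⊕ ipad = 32 f7 ed e9 2f 19 d1; K' ⊕ opad = 58 9d 87 83 45 73 bb.
Inner hash: even-index sum = 592 mod 256 = 80; odd-index sum = 727 mod 256 = 215 → 50 d7.
Outer hash (recomputed tag): even-index sum = 694 mod 256 = 182; odd-index sum = 483 mod 256 = 227 → b6 e3.
Recomputed tag = b6e3; claimed = b624 → mismatch.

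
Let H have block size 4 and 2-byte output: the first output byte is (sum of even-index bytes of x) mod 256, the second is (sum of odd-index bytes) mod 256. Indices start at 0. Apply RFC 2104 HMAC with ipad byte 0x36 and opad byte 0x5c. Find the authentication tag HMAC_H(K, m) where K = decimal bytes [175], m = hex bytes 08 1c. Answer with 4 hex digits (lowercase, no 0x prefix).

2640

Key decimal bytes [175] = af is 1 byte ≤ B = 4; zero-pad to 4 bytes: K' = af 00 00 00.
K' ⊕ ipad = 99 36 36 36.  K' ⊕ opad = f3 5c 5c 5c.
Inner input = (K'⊕ipad) ∥ m = 99 36 36 36 ∥ 08 1c.
Inner hash: even-index sum = 215 mod 256 = 215; odd-index sum = 136 mod 256 = 136 → d7 88.
Outer input = (K'⊕opad) ∥ inner = f3 5c 5c 5c ∥ d7 88.
Outer hash (tag): even-index sum = 550 mod 256 = 38; odd-index sum = 320 mod 256 = 64 → 26 40.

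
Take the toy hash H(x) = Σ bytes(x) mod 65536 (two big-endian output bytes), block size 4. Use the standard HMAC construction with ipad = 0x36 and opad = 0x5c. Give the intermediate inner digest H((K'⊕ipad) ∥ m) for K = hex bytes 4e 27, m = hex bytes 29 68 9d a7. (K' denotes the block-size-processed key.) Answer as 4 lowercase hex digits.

02ca

Key hex bytes 4e 27 is 2 bytes ≤ B = 4; zero-pad to 4 bytes: K' = 4e 27 00 00.
K' ⊕ ipad = 78 11 36 36.
Inner input = 78 11 36 36 ∥ 29 68 9d a7.
Inner hash: sum = 120+17+54+54+41+104+157+167 = 714 → 02 ca.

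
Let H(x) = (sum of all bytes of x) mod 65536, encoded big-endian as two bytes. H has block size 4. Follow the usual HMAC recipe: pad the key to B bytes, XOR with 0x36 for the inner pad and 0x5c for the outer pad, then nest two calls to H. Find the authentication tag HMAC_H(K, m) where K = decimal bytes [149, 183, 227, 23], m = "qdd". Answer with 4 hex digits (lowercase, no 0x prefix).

0314

Key decimal bytes [149, 183, 227, 23] = 95 b7 e3 17 is exactly B = 4 bytes: K' = 95 b7 e3 17.
K' ⊕ ipad = a3 81 d5 21.  K' ⊕ opad = c9 eb bf 4b.
Inner input = (K'⊕ipad) ∥ m = a3 81 d5 21 ∥ 71 64 64.
Inner hash: sum = 163+129+213+33+113+100+100 = 851 → 03 53.
Outer input = (K'⊕opad) ∥ inner = c9 eb bf 4b ∥ 03 53.
Outer hash (tag): sum = 201+235+191+75+3+83 = 788 → 03 14.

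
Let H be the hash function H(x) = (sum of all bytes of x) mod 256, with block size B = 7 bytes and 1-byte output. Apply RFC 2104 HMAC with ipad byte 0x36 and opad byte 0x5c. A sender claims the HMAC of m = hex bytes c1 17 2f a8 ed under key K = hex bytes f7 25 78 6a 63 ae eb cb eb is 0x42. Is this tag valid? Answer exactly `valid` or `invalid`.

invalid

Key hex bytes f7 25 78 6a 63 ae eb cb eb is 9 bytes > B = 7, so hash it first: H(key) = b0, then zero-pad to 7 bytes: K' = b0 00 00 00 00 00 00.
K' ⊕ ipad = 86 36 36 36 36 36 36; K' ⊕ opad = ec 5c 5c 5c 5c 5c 5c.
Inner hash: sum = 134+54+54+54+54+54+54+193+23+47+168+237 = 1126; mod 256 = 102 → 66.
Outer hash (recomputed tag): sum = 236+92+92+92+92+92+92+102 = 890; mod 256 = 122 → 7a.
Recomputed tag = 7a; claimed = 42 → mismatch.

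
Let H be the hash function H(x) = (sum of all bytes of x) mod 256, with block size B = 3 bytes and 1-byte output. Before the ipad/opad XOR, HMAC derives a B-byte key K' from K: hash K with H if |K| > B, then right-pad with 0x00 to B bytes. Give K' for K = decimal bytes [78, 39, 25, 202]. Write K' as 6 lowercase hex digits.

580000

|K| = 4 > B = 3, so first hash the key.
H(K): sum = 78+39+25+202 = 344; mod 256 = 88 → 58.
Zero-pad H(K) = 58 to 3 bytes: K' = 58 00 00.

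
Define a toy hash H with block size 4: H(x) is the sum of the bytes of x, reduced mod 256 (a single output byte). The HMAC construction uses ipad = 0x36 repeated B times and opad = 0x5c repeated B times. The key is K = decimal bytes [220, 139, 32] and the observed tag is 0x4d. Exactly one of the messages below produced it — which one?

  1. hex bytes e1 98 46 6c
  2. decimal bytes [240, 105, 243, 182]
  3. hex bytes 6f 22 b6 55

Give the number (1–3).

1

Key decimal bytes [220, 139, 32] = dc 8b 20 is 3 bytes ≤ B = 4; zero-pad to 4 bytes: K' = dc 8b 20 00.
K' ⊕ ipad = ea bd 16 36; K' ⊕ opad = 80 d7 7c 5c.
m1: inner = H(ea bd 16 36 e1 98 46 6c) = 1e; tag = H(80 d7 7c 5c 1e) = 4d ← matches
m2: inner = H(ea bd 16 36 f0 69 f3 b6) = f5; tag = H(80 d7 7c 5c f5) = 24
m3: inner = H(ea bd 16 36 6f 22 b6 55) = 8f; tag = H(80 d7 7c 5c 8f) = be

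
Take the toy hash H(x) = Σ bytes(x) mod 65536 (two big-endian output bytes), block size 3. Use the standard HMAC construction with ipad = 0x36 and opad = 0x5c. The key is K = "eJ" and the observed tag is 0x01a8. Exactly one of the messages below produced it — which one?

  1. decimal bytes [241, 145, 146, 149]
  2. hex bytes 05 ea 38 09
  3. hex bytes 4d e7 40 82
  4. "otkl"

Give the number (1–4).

3

Key "eJ" = 65 4a is 2 bytes ≤ B = 3; zero-pad to 3 bytes: K' = 65 4a 00.
K' ⊕ ipad = 53 7c 36; K' ⊕ opad = 39 16 5c.
m1: inner = H(53 7c 36 f1 91 92 95) = 03 ae; tag = H(39 16 5c 03 ae) = 015c
m2: inner = H(53 7c 36 05 ea 38 09) = 02 35; tag = H(39 16 5c 02 35) = 00e2
m3: inner = H(53 7c 36 4d e7 40 82) = 02 fb; tag = H(39 16 5c 02 fb) = 01a8 ← matches
m4: inner = H(53 7c 36 6f 74 6b 6c) = 02 bf; tag = H(39 16 5c 02 bf) = 016c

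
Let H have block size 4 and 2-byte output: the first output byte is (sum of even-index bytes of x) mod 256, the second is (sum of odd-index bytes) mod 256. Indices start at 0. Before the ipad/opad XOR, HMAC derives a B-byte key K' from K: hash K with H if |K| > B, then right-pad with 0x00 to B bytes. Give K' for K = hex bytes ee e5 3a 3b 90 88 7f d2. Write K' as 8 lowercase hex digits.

377a0000

|K| = 8 > B = 4, so first hash the key.
H(K): even-index sum = 567 mod 256 = 55; odd-index sum = 634 mod 256 = 122 → 37 7a.
Zero-pad H(K) = 37 7a to 4 bytes: K' = 37 7a 00 00.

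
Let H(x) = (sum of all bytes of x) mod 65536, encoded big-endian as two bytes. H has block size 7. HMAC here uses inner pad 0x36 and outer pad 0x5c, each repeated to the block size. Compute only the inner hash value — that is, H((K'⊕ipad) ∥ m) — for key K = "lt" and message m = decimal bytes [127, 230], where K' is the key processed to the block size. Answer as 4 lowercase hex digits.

030f

Key "lt" = 6c 74 is 2 bytes ≤ B = 7; zero-pad to 7 bytes: K' = 6c 74 00 00 00 00 00.
K' ⊕ ipad = 5a 42 36 36 36 36 36.
Inner input = 5a 42 36 36 36 36 36 ∥ 7f e6.
Inner hash: sum = 90+66+54+54+54+54+54+127+230 = 783 → 03 0f.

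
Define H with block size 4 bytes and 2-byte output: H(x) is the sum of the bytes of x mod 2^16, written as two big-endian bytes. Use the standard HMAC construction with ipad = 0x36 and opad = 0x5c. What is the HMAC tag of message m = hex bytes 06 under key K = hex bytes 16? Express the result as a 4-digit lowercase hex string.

Key hex bytes 16 is 1 byte ≤ B = 4; zero-pad to 4 bytes: K' = 16 00 00 00.
K' ⊕ ipad = 20 36 36 36.  K' ⊕ opad = 4a 5c 5c 5c.
Inner input = (K'⊕ipad) ∥ m = 20 36 36 36 ∥ 06.
Inner hash: sum = 32+54+54+54+6 = 200 → 00 c8.
Outer input = (K'⊕opad) ∥ inner = 4a 5c 5c 5c ∥ 00 c8.
Outer hash (tag): sum = 74+92+92+92+0+200 = 550 → 02 26.

0226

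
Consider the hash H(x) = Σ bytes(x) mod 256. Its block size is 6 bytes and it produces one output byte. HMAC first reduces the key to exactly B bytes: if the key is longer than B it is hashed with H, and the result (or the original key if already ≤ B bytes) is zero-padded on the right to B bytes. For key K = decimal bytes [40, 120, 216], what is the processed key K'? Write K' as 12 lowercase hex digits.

Key decimal bytes [40, 120, 216] = 28 78 d8 is 3 bytes ≤ B = 6; zero-pad to 6 bytes: K' = 28 78 d8 00 00 00.

2878d8000000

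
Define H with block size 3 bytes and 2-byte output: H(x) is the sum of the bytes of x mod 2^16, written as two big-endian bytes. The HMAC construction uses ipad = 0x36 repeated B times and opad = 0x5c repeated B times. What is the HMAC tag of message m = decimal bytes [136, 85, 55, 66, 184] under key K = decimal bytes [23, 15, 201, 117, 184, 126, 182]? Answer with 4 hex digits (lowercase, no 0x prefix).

01a8

Key decimal bytes [23, 15, 201, 117, 184, 126, 182] = 17 0f c9 75 b8 7e b6 is 7 bytes > B = 3, so hash it first: H(key) = 03 50, then zero-pad to 3 bytes: K' = 03 50 00.
K' ⊕ ipad = 35 66 36.  K' ⊕ opad = 5f 0c 5c.
Inner input = (K'⊕ipad) ∥ m = 35 66 36 ∥ 88 55 37 42 b8.
Inner hash: sum = 53+102+54+136+85+55+66+184 = 735 → 02 df.
Outer input = (K'⊕opad) ∥ inner = 5f 0c 5c ∥ 02 df.
Outer hash (tag): sum = 95+12+92+2+223 = 424 → 01 a8.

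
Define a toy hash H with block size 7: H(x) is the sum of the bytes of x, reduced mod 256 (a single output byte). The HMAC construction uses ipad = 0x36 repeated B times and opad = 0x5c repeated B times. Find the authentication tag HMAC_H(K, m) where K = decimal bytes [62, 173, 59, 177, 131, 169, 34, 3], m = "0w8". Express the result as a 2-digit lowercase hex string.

dd

Key decimal bytes [62, 173, 59, 177, 131, 169, 34, 3] = 3e ad 3b b1 83 a9 22 03 is 8 bytes > B = 7, so hash it first: H(key) = 28, then zero-pad to 7 bytes: K' = 28 00 00 00 00 00 00.
K' ⊕ ipad = 1e 36 36 36 36 36 36.  K' ⊕ opad = 74 5c 5c 5c 5c 5c 5c.
Inner input = (K'⊕ipad) ∥ m = 1e 36 36 36 36 36 36 ∥ 30 77 38.
Inner hash: sum = 30+54+54+54+54+54+54+48+119+56 = 577; mod 256 = 65 → 41.
Outer input = (K'⊕opad) ∥ inner = 74 5c 5c 5c 5c 5c 5c ∥ 41.
Outer hash (tag): sum = 116+92+92+92+92+92+92+65 = 733; mod 256 = 221 → dd.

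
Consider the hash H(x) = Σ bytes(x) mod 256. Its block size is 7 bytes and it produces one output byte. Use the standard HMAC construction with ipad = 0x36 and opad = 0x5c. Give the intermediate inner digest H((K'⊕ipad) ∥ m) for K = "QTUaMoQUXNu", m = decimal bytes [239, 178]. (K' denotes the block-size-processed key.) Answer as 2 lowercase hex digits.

Key "QTUaMoQUXNu" = 51 54 55 61 4d 6f 51 55 58 4e 75 is 11 bytes > B = 7, so hash it first: H(key) = d8, then zero-pad to 7 bytes: K' = d8 00 00 00 00 00 00.
K' ⊕ ipad = ee 36 36 36 36 36 36.
Inner input = ee 36 36 36 36 36 36 ∥ ef b2.
Inner hash: sum = 238+54+54+54+54+54+54+239+178 = 979; mod 256 = 211 → d3.

d3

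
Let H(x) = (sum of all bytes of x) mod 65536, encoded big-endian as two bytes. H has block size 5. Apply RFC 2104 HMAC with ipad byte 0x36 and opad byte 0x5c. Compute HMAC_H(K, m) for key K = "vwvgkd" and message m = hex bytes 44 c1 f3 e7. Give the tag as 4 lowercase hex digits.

Key "vwvgkd" = 76 77 76 67 6b 64 is 6 bytes > B = 5, so hash it first: H(key) = 02 99, then zero-pad to 5 bytes: K' = 02 99 00 00 00.
K' ⊕ ipad = 34 af 36 36 36.  K' ⊕ opad = 5e c5 5c 5c 5c.
Inner input = (K'⊕ipad) ∥ m = 34 af 36 36 36 ∥ 44 c1 f3 e7.
Inner hash: sum = 52+175+54+54+54+68+193+243+231 = 1124 → 04 64.
Outer input = (K'⊕opad) ∥ inner = 5e c5 5c 5c 5c ∥ 04 64.
Outer hash (tag): sum = 94+197+92+92+92+4+100 = 671 → 02 9f.

029f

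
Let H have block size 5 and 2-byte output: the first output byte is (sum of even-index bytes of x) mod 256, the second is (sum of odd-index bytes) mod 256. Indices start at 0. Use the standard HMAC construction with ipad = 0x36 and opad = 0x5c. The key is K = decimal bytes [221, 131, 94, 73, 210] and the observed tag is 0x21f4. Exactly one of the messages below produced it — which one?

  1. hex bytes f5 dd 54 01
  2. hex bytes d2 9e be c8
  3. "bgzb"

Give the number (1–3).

Key decimal bytes [221, 131, 94, 73, 210] = dd 83 5e 49 d2 is exactly B = 5 bytes: K' = dd 83 5e 49 d2.
K' ⊕ ipad = eb b5 68 7f e4; K' ⊕ opad = 81 df 02 15 8e.
m1: inner = H(eb b5 68 7f e4 f5 dd 54 01) = 15 7d; tag = H(81 df 02 15 8e 15 7d) = 8e09
m2: inner = H(eb b5 68 7f e4 d2 9e be c8) = 9d c4; tag = H(81 df 02 15 8e 9d c4) = d591
m3: inner = H(eb b5 68 7f e4 62 67 7a 62) = 00 10; tag = H(81 df 02 15 8e 00 10) = 21f4 ← matches

3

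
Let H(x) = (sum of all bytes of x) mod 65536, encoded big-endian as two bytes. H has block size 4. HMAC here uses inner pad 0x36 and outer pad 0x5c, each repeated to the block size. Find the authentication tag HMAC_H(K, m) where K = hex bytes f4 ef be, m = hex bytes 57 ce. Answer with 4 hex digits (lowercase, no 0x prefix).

Key hex bytes f4 ef be is 3 bytes ≤ B = 4; zero-pad to 4 bytes: K' = f4 ef be 00.
K' ⊕ ipad = c2 d9 88 36.  K' ⊕ opad = a8 b3 e2 5c.
Inner input = (K'⊕ipad) ∥ m = c2 d9 88 36 ∥ 57 ce.
Inner hash: sum = 194+217+136+54+87+206 = 894 → 03 7e.
Outer input = (K'⊕opad) ∥ inner = a8 b3 e2 5c ∥ 03 7e.
Outer hash (tag): sum = 168+179+226+92+3+126 = 794 → 03 1a.

031a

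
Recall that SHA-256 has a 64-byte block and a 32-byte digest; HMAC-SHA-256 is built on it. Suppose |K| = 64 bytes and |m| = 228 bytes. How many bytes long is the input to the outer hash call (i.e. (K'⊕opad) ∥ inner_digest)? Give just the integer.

96

Key is 64 ≤ 64 bytes, zero-padded: |K'| = 64.
Outer input = (K'⊕opad) ∥ H(inner) → 64 + 32 = 96 bytes.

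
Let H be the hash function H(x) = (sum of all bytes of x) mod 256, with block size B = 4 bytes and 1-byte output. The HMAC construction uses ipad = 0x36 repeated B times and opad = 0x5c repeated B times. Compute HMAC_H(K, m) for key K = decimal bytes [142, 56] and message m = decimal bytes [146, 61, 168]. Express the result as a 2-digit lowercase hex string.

Key decimal bytes [142, 56] = 8e 38 is 2 bytes ≤ B = 4; zero-pad to 4 bytes: K' = 8e 38 00 00.
K' ⊕ ipad = b8 0e 36 36.  K' ⊕ opad = d2 64 5c 5c.
Inner input = (K'⊕ipad) ∥ m = b8 0e 36 36 ∥ 92 3d a8.
Inner hash: sum = 184+14+54+54+146+61+168 = 681; mod 256 = 169 → a9.
Outer input = (K'⊕opad) ∥ inner = d2 64 5c 5c ∥ a9.
Outer hash (tag): sum = 210+100+92+92+169 = 663; mod 256 = 151 → 97.

97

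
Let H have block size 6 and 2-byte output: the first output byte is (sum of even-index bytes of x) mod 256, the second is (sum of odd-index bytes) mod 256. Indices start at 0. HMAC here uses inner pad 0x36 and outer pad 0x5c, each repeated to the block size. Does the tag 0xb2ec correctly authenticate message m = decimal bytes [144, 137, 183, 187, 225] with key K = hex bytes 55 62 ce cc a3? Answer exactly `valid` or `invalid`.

invalid

Key hex bytes 55 62 ce cc a3 is 5 bytes ≤ B = 6; zero-pad to 6 bytes: K' = 55 62 ce cc a3 00.
K' ⊕ ipad = 63 54 f8 fa 95 36; K' ⊕ opad = 09 3e 92 90 ff 5c.
Inner hash: even-index sum = 1048 mod 256 = 24; odd-index sum = 712 mod 256 = 200 → 18 c8.
Outer hash (recomputed tag): even-index sum = 434 mod 256 = 178; odd-index sum = 498 mod 256 = 242 → b2 f2.
Recomputed tag = b2f2; claimed = b2ec → mismatch.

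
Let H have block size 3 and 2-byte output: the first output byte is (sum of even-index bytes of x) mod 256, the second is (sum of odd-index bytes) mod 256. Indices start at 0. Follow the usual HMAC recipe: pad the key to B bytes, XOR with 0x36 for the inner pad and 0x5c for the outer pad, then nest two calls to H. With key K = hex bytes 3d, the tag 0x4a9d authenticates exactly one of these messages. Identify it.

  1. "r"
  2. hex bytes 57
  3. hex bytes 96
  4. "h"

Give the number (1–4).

2

Key hex bytes 3d is 1 byte ≤ B = 3; zero-pad to 3 bytes: K' = 3d 00 00.
K' ⊕ ipad = 0b 36 36; K' ⊕ opad = 61 5c 5c.
m1: inner = H(0b 36 36 72) = 41 a8; tag = H(61 5c 5c 41 a8) = 659d
m2: inner = H(0b 36 36 57) = 41 8d; tag = H(61 5c 5c 41 8d) = 4a9d ← matches
m3: inner = H(0b 36 36 96) = 41 cc; tag = H(61 5c 5c 41 cc) = 899d
m4: inner = H(0b 36 36 68) = 41 9e; tag = H(61 5c 5c 41 9e) = 5b9d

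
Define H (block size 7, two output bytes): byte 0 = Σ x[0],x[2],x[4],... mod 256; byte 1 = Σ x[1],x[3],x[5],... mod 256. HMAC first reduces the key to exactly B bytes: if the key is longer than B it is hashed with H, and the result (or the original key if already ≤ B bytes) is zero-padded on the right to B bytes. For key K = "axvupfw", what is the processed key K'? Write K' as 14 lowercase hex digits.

61787675706677

Key "axvupfw" = 61 78 76 75 70 66 77 is exactly B = 7 bytes: K' = 61 78 76 75 70 66 77.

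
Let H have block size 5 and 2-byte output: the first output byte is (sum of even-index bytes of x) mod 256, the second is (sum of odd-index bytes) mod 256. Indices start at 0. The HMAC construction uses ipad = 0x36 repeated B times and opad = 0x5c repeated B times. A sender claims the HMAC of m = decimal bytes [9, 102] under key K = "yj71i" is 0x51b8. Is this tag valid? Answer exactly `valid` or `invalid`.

invalid

Key "yj71i" = 79 6a 37 31 69 is exactly B = 5 bytes: K' = 79 6a 37 31 69.
K' ⊕ ipad = 4f 5c 01 07 5f; K' ⊕ opad = 25 36 6b 6d 35.
Inner hash: even-index sum = 277 mod 256 = 21; odd-index sum = 108 mod 256 = 108 → 15 6c.
Outer hash (recomputed tag): even-index sum = 305 mod 256 = 49; odd-index sum = 184 mod 256 = 184 → 31 b8.
Recomputed tag = 31b8; claimed = 51b8 → mismatch.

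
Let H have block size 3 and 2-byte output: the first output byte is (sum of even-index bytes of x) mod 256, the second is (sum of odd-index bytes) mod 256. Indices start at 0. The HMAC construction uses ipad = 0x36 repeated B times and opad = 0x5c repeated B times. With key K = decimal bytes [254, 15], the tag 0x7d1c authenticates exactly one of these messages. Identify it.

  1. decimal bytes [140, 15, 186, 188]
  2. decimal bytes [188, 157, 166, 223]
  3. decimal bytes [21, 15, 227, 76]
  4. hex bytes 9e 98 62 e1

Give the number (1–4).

Key decimal bytes [254, 15] = fe 0f is 2 bytes ≤ B = 3; zero-pad to 3 bytes: K' = fe 0f 00.
K' ⊕ ipad = c8 39 36; K' ⊕ opad = a2 53 5c.
m1: inner = H(c8 39 36 8c 0f ba bc) = c9 7f; tag = H(a2 53 5c c9 7f) = 7d1c ← matches
m2: inner = H(c8 39 36 bc 9d a6 df) = 7a 9b; tag = H(a2 53 5c 7a 9b) = 99cd
m3: inner = H(c8 39 36 15 0f e3 4c) = 59 31; tag = H(a2 53 5c 59 31) = 2fac
m4: inner = H(c8 39 36 9e 98 62 e1) = 77 39; tag = H(a2 53 5c 77 39) = 37ca

1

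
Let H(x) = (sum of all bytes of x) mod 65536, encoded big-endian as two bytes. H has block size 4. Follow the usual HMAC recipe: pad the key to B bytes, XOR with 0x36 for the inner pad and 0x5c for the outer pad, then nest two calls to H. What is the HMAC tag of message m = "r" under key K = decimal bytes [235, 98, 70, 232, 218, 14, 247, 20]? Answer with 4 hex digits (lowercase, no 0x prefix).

Key decimal bytes [235, 98, 70, 232, 218, 14, 247, 20] = eb 62 46 e8 da 0e f7 14 is 8 bytes > B = 4, so hash it first: H(key) = 04 6e, then zero-pad to 4 bytes: K' = 04 6e 00 00.
K' ⊕ ipad = 32 58 36 36.  K' ⊕ opad = 58 32 5c 5c.
Inner input = (K'⊕ipad) ∥ m = 32 58 36 36 ∥ 72.
Inner hash: sum = 50+88+54+54+114 = 360 → 01 68.
Outer input = (K'⊕opad) ∥ inner = 58 32 5c 5c ∥ 01 68.
Outer hash (tag): sum = 88+50+92+92+1+104 = 427 → 01 ab.

01ab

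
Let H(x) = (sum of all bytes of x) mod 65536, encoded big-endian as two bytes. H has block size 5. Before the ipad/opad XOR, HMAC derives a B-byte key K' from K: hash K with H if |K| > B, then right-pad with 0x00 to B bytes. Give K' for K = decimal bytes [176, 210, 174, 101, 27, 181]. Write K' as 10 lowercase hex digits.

0365000000

|K| = 6 > B = 5, so first hash the key.
H(K): sum = 176+210+174+101+27+181 = 869 → 03 65.
Zero-pad H(K) = 03 65 to 5 bytes: K' = 03 65 00 00 00.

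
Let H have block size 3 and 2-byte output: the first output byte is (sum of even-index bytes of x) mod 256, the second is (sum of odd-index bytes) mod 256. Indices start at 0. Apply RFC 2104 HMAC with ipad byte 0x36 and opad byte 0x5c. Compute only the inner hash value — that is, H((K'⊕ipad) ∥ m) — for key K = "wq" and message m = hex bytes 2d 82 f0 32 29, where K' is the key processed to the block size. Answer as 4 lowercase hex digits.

Key "wq" = 77 71 is 2 bytes ≤ B = 3; zero-pad to 3 bytes: K' = 77 71 00.
K' ⊕ ipad = 41 47 36.
Inner input = 41 47 36 ∥ 2d 82 f0 32 29.
Inner hash: even-index sum = 299 mod 256 = 43; odd-index sum = 397 mod 256 = 141 → 2b 8d.

2b8d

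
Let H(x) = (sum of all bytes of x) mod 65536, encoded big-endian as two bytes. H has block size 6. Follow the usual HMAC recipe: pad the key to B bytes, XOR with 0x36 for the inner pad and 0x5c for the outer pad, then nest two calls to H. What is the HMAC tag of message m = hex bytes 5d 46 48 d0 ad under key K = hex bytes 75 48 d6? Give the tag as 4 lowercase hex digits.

028a

Key hex bytes 75 48 d6 is 3 bytes ≤ B = 6; zero-pad to 6 bytes: K' = 75 48 d6 00 00 00.
K' ⊕ ipad = 43 7e e0 36 36 36.  K' ⊕ opad = 29 14 8a 5c 5c 5c.
Inner input = (K'⊕ipad) ∥ m = 43 7e e0 36 36 36 ∥ 5d 46 48 d0 ad.
Inner hash: sum = 67+126+224+54+54+54+93+70+72+208+173 = 1195 → 04 ab.
Outer input = (K'⊕opad) ∥ inner = 29 14 8a 5c 5c 5c ∥ 04 ab.
Outer hash (tag): sum = 41+20+138+92+92+92+4+171 = 650 → 02 8a.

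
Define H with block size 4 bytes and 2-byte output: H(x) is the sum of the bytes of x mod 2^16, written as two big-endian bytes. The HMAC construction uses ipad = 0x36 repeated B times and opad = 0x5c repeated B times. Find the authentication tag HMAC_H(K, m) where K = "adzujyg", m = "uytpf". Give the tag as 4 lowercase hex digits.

Key "adzujyg" = 61 64 7a 75 6a 79 67 is 7 bytes > B = 4, so hash it first: H(key) = 02 fe, then zero-pad to 4 bytes: K' = 02 fe 00 00.
K' ⊕ ipad = 34 c8 36 36.  K' ⊕ opad = 5e a2 5c 5c.
Inner input = (K'⊕ipad) ∥ m = 34 c8 36 36 ∥ 75 79 74 70 66.
Inner hash: sum = 52+200+54+54+117+121+116+112+102 = 928 → 03 a0.
Outer input = (K'⊕opad) ∥ inner = 5e a2 5c 5c ∥ 03 a0.
Outer hash (tag): sum = 94+162+92+92+3+160 = 603 → 02 5b.

025b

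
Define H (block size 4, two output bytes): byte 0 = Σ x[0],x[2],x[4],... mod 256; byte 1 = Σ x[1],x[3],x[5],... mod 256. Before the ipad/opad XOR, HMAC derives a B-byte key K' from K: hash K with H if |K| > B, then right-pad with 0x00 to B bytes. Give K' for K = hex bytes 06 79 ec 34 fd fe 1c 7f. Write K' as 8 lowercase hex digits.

0b2a0000

|K| = 8 > B = 4, so first hash the key.
H(K): even-index sum = 523 mod 256 = 11; odd-index sum = 554 mod 256 = 42 → 0b 2a.
Zero-pad H(K) = 0b 2a to 4 bytes: K' = 0b 2a 00 00.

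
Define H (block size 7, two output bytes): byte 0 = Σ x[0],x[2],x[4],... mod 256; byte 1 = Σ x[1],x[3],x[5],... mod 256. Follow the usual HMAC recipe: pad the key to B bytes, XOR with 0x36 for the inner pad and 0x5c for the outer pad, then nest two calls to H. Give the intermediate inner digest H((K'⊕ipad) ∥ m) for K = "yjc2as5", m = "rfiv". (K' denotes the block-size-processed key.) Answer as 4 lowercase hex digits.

da80

Key "yjc2as5" = 79 6a 63 32 61 73 35 is exactly B = 7 bytes: K' = 79 6a 63 32 61 73 35.
K' ⊕ ipad = 4f 5c 55 04 57 45 03.
Inner input = 4f 5c 55 04 57 45 03 ∥ 72 66 69 76.
Inner hash: even-index sum = 474 mod 256 = 218; odd-index sum = 384 mod 256 = 128 → da 80.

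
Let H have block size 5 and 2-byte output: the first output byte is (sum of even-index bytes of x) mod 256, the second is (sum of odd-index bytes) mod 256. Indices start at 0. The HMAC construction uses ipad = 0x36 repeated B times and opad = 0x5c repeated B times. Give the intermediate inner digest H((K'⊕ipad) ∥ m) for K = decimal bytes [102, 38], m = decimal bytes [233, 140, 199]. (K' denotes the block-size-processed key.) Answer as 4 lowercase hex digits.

48f6

Key decimal bytes [102, 38] = 66 26 is 2 bytes ≤ B = 5; zero-pad to 5 bytes: K' = 66 26 00 00 00.
K' ⊕ ipad = 50 10 36 36 36.
Inner input = 50 10 36 36 36 ∥ e9 8c c7.
Inner hash: even-index sum = 328 mod 256 = 72; odd-index sum = 502 mod 256 = 246 → 48 f6.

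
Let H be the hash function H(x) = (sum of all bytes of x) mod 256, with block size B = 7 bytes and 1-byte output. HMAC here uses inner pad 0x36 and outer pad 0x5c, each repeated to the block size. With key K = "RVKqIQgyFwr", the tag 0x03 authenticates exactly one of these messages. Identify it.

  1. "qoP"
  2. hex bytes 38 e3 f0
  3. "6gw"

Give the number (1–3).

Key "RVKqIQgyFwr" = 52 56 4b 71 49 51 67 79 46 77 72 is 11 bytes > B = 7, so hash it first: H(key) = 0d, then zero-pad to 7 bytes: K' = 0d 00 00 00 00 00 00.
K' ⊕ ipad = 3b 36 36 36 36 36 36; K' ⊕ opad = 51 5c 5c 5c 5c 5c 5c.
m1: inner = H(3b 36 36 36 36 36 36 71 6f 50) = af; tag = H(51 5c 5c 5c 5c 5c 5c af) = 28
m2: inner = H(3b 36 36 36 36 36 36 38 e3 f0) = 8a; tag = H(51 5c 5c 5c 5c 5c 5c 8a) = 03 ← matches
m3: inner = H(3b 36 36 36 36 36 36 36 67 77) = 93; tag = H(51 5c 5c 5c 5c 5c 5c 93) = 0c

2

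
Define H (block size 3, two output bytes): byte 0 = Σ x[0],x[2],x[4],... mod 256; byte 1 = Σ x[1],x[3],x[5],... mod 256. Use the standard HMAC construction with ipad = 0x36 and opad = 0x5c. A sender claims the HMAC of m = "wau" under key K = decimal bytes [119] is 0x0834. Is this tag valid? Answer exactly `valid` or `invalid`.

invalid

Key decimal bytes [119] = 77 is 1 byte ≤ B = 3; zero-pad to 3 bytes: K' = 77 00 00.
K' ⊕ ipad = 41 36 36; K' ⊕ opad = 2b 5c 5c.
Inner hash: even-index sum = 216 mod 256 = 216; odd-index sum = 290 mod 256 = 34 → d8 22.
Outer hash (recomputed tag): even-index sum = 169 mod 256 = 169; odd-index sum = 308 mod 256 = 52 → a9 34.
Recomputed tag = a934; claimed = 0834 → mismatch.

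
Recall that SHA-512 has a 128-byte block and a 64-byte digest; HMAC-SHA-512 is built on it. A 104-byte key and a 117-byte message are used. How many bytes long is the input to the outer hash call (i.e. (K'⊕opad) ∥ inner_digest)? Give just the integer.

192

Key is 104 ≤ 128 bytes, zero-padded: |K'| = 128.
Outer input = (K'⊕opad) ∥ H(inner) → 128 + 64 = 192 bytes.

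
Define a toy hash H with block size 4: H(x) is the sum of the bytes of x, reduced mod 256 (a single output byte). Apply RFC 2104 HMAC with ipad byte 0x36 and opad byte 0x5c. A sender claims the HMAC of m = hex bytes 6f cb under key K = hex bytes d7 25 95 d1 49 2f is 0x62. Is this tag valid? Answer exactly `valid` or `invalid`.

valid

Key hex bytes d7 25 95 d1 49 2f is 6 bytes > B = 4, so hash it first: H(key) = da, then zero-pad to 4 bytes: K' = da 00 00 00.
K' ⊕ ipad = ec 36 36 36; K' ⊕ opad = 86 5c 5c 5c.
Inner hash: sum = 236+54+54+54+111+203 = 712; mod 256 = 200 → c8.
Outer hash (recomputed tag): sum = 134+92+92+92+200 = 610; mod 256 = 98 → 62.
Recomputed tag = 62; claimed = 62 → match.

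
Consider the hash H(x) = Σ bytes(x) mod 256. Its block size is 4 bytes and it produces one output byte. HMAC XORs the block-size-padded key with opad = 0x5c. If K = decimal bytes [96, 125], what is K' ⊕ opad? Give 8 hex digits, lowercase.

Key decimal bytes [96, 125] = 60 7d is 2 bytes ≤ B = 4; zero-pad to 4 bytes: K' = 60 7d 00 00.
XOR each byte with 0x5c: 60⊕5c=3c, 7d⊕5c=21, 00⊕5c=5c, 00⊕5c=5c.

3c215c5c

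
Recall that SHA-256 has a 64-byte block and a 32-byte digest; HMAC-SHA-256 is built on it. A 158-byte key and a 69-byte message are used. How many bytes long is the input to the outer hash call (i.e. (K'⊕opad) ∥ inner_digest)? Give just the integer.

Key is 158 > 64 bytes, so it is hashed to 32 bytes then zero-padded to 64: |K'| = 64.
Outer input = (K'⊕opad) ∥ H(inner) → 64 + 32 = 96 bytes.

96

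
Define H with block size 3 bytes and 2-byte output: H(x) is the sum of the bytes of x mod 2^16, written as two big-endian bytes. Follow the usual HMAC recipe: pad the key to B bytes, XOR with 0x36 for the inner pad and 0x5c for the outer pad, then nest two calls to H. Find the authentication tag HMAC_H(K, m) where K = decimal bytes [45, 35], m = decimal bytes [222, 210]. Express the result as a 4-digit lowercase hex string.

0164

Key decimal bytes [45, 35] = 2d 23 is 2 bytes ≤ B = 3; zero-pad to 3 bytes: K' = 2d 23 00.
K' ⊕ ipad = 1b 15 36.  K' ⊕ opad = 71 7f 5c.
Inner input = (K'⊕ipad) ∥ m = 1b 15 36 ∥ de d2.
Inner hash: sum = 27+21+54+222+210 = 534 → 02 16.
Outer input = (K'⊕opad) ∥ inner = 71 7f 5c ∥ 02 16.
Outer hash (tag): sum = 113+127+92+2+22 = 356 → 01 64.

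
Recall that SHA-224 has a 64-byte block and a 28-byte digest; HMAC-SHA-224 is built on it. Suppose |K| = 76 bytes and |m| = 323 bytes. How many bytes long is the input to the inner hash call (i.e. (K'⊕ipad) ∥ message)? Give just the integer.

387

Key is 76 > 64 bytes, so it is hashed to 28 bytes then zero-padded to 64: |K'| = 64.
Inner input = (K'⊕ipad) ∥ m → 64 + 323 = 387 bytes.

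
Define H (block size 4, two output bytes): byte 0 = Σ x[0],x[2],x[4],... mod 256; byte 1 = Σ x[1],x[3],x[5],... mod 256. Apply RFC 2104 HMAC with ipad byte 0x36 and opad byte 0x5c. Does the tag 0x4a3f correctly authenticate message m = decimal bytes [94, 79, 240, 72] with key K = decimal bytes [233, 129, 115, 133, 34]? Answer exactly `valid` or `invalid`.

invalid

Key decimal bytes [233, 129, 115, 133, 34] = e9 81 73 85 22 is 5 bytes > B = 4, so hash it first: H(key) = 7e 06, then zero-pad to 4 bytes: K' = 7e 06 00 00.
K' ⊕ ipad = 48 30 36 36; K' ⊕ opad = 22 5a 5c 5c.
Inner hash: even-index sum = 460 mod 256 = 204; odd-index sum = 253 mod 256 = 253 → cc fd.
Outer hash (recomputed tag): even-index sum = 330 mod 256 = 74; odd-index sum = 435 mod 256 = 179 → 4a b3.
Recomputed tag = 4ab3; claimed = 4a3f → mismatch.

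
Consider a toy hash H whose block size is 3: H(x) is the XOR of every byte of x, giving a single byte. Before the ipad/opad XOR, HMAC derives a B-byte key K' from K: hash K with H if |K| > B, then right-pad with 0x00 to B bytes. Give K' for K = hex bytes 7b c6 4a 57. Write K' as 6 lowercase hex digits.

a00000

|K| = 4 > B = 3, so first hash the key.
H(K): XOR 7b⊕c6⊕4a⊕57 = a0.
Zero-pad H(K) = a0 to 3 bytes: K' = a0 00 00.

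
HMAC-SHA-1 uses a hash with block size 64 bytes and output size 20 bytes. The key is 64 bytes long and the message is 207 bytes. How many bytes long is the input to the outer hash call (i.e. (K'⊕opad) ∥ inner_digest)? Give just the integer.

84

Key is 64 ≤ 64 bytes, zero-padded: |K'| = 64.
Outer input = (K'⊕opad) ∥ H(inner) → 64 + 20 = 84 bytes.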